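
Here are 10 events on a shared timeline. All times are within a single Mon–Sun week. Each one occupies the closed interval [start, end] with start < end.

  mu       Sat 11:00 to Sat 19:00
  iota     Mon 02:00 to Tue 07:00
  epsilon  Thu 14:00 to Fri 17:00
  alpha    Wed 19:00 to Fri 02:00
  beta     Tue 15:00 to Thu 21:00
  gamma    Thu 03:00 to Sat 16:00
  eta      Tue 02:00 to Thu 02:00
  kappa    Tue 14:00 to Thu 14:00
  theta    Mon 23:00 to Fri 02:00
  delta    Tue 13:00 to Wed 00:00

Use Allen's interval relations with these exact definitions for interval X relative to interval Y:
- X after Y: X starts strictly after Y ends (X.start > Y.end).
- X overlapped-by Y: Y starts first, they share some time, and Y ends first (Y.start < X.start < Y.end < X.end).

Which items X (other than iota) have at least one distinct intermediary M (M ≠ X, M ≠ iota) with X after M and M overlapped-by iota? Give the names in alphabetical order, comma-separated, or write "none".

Target iota = [Mon 02:00, Tue 07:00].
Intermediaries M with M overlapped-by iota: eta, theta.
Via eta — items with X after eta: epsilon, gamma, mu.
Via theta — items with X after theta: mu.
Union: epsilon, gamma, mu.

epsilon, gamma, mu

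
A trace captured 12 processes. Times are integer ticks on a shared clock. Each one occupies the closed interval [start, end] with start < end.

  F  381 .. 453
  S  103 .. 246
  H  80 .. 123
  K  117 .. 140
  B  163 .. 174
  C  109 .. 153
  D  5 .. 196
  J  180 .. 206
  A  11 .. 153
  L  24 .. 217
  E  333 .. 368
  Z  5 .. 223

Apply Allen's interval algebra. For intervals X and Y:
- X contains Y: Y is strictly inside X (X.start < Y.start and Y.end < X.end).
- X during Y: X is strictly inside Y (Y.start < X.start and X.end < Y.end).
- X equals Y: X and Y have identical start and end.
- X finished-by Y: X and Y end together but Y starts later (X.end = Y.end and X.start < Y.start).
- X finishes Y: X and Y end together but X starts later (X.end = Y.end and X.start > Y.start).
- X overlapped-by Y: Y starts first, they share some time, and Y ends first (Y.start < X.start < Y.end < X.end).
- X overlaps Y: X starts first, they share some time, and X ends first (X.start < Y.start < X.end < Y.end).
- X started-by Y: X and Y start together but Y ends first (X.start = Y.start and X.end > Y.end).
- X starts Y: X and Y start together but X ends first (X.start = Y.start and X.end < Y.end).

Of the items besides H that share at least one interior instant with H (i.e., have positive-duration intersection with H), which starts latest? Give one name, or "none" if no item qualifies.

K

Target H = [80, 123].
A [11, 153] → contains → candidate.
B [163, 174] → after → excluded.
C [109, 153] → overlapped-by → candidate.
D [5, 196] → contains → candidate.
E [333, 368] → after → excluded.
F [381, 453] → after → excluded.
J [180, 206] → after → excluded.
K [117, 140] → overlapped-by → candidate.
L [24, 217] → contains → candidate.
S [103, 246] → overlapped-by → candidate.
Z [5, 223] → contains → candidate.
Among candidates, latest start is 117 → K.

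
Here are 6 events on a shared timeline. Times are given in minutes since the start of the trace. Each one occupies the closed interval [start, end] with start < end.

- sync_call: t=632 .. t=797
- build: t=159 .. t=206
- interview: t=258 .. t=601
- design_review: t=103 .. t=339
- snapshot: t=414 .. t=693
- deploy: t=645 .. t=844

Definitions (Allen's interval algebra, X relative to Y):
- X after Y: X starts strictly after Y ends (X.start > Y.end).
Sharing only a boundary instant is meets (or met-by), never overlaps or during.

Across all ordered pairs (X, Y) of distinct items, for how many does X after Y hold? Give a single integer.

Checking all 30 ordered pairs for relation 'after'; matching pairs in alphabetical order:
(deploy, build): deploy after build ✓
(deploy, design_review): deploy after design_review ✓
(deploy, interview): deploy after interview ✓
(interview, build): interview after build ✓
(snapshot, build): snapshot after build ✓
(snapshot, design_review): snapshot after design_review ✓
(sync_call, build): sync_call after build ✓
(sync_call, design_review): sync_call after design_review ✓
(sync_call, interview): sync_call after interview ✓
Count: 9.

9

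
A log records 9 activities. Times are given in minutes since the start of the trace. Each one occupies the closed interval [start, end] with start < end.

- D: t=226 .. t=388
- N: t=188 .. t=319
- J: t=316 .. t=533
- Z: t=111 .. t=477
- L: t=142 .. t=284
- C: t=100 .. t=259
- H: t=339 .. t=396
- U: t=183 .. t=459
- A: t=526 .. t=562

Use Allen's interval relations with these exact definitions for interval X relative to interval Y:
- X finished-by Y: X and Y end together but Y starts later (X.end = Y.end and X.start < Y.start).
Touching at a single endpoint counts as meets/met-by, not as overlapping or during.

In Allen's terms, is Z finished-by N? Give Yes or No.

Z = [t=111, t=477], N = [t=188, t=319].
Actual relation of Z to N: contains.
Asked whether 'finished-by' holds → No.

No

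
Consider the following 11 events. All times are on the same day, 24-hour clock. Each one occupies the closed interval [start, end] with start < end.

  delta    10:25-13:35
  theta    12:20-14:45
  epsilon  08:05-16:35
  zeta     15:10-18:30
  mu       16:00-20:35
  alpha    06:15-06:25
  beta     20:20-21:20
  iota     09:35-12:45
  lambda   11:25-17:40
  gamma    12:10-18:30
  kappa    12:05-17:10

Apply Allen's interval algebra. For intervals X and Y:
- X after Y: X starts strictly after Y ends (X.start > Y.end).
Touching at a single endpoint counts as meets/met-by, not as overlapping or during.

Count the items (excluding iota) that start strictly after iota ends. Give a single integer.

3

Target iota = [09:35, 12:45].
alpha [06:15, 06:25] → before → no.
beta [20:20, 21:20] → after → counts.
delta [10:25, 13:35] → overlapped-by → no.
epsilon [08:05, 16:35] → contains → no.
gamma [12:10, 18:30] → overlapped-by → no.
kappa [12:05, 17:10] → overlapped-by → no.
lambda [11:25, 17:40] → overlapped-by → no.
mu [16:00, 20:35] → after → counts.
theta [12:20, 14:45] → overlapped-by → no.
zeta [15:10, 18:30] → after → counts.
Total: 3.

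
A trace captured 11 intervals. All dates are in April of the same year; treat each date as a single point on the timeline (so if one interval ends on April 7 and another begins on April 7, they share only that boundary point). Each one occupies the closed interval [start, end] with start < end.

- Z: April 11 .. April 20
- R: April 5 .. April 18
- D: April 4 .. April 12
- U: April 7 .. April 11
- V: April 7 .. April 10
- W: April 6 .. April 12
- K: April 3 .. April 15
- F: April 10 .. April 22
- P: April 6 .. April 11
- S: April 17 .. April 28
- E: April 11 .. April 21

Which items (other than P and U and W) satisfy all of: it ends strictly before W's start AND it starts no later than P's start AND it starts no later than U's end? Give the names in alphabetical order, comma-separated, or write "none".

Conditions: its end is strictly before W's start (X.end < April 6) AND its start is no later than P's start (X.start <= April 6) AND its start is no later than U's end (X.start <= April 11).
D: end April 12 < April 6? ✗; start April 4 <= April 6? ✓; start April 4 <= April 11? ✓ → no.
E: end April 21 < April 6? ✗; start April 11 <= April 6? ✗; start April 11 <= April 11? ✓ → no.
F: end April 22 < April 6? ✗; start April 10 <= April 6? ✗; start April 10 <= April 11? ✓ → no.
K: end April 15 < April 6? ✗; start April 3 <= April 6? ✓; start April 3 <= April 11? ✓ → no.
R: end April 18 < April 6? ✗; start April 5 <= April 6? ✓; start April 5 <= April 11? ✓ → no.
S: end April 28 < April 6? ✗; start April 17 <= April 6? ✗; start April 17 <= April 11? ✗ → no.
V: end April 10 < April 6? ✗; start April 7 <= April 6? ✗; start April 7 <= April 11? ✓ → no.
Z: end April 20 < April 6? ✗; start April 11 <= April 6? ✗; start April 11 <= April 11? ✓ → no.
Result: none.

none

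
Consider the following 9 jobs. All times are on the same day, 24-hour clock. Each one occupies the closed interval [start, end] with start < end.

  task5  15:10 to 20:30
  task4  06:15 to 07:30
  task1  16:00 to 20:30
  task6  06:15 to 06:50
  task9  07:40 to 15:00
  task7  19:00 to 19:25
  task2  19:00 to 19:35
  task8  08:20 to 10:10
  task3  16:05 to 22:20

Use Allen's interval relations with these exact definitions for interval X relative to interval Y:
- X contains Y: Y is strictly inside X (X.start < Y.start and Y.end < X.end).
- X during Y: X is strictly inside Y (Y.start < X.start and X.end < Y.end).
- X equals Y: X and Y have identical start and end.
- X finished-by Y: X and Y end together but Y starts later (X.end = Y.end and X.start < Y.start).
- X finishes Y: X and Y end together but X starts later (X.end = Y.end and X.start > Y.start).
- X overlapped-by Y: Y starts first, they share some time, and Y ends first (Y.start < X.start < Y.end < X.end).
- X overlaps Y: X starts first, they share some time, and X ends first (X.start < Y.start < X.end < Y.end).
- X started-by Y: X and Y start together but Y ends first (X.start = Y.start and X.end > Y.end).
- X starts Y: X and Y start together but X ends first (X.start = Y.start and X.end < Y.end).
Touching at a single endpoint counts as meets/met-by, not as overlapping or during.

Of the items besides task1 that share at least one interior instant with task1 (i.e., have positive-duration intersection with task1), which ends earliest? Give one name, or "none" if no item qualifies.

Target task1 = [16:00, 20:30].
task2 [19:00, 19:35] → during → candidate.
task3 [16:05, 22:20] → overlapped-by → candidate.
task4 [06:15, 07:30] → before → excluded.
task5 [15:10, 20:30] → finished-by → candidate.
task6 [06:15, 06:50] → before → excluded.
task7 [19:00, 19:25] → during → candidate.
task8 [08:20, 10:10] → before → excluded.
task9 [07:40, 15:00] → before → excluded.
Among candidates, earliest end is 19:25 → task7.

task7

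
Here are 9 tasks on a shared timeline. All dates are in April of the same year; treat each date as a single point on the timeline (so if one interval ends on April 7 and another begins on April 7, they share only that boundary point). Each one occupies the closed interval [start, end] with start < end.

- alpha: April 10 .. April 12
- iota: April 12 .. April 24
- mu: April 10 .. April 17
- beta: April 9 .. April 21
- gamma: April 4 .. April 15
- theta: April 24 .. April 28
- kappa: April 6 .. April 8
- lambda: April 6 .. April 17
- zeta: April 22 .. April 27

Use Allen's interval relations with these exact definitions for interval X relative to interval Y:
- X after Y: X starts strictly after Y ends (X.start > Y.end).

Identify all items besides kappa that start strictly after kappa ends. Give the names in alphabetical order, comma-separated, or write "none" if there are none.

Target kappa = [April 6, April 8].
alpha [April 10, April 12] → after → yes.
beta [April 9, April 21] → after → yes.
gamma [April 4, April 15] → contains → no.
iota [April 12, April 24] → after → yes.
lambda [April 6, April 17] → started-by → no.
mu [April 10, April 17] → after → yes.
theta [April 24, April 28] → after → yes.
zeta [April 22, April 27] → after → yes.
Result: alpha, beta, iota, mu, theta, zeta.

alpha, beta, iota, mu, theta, zeta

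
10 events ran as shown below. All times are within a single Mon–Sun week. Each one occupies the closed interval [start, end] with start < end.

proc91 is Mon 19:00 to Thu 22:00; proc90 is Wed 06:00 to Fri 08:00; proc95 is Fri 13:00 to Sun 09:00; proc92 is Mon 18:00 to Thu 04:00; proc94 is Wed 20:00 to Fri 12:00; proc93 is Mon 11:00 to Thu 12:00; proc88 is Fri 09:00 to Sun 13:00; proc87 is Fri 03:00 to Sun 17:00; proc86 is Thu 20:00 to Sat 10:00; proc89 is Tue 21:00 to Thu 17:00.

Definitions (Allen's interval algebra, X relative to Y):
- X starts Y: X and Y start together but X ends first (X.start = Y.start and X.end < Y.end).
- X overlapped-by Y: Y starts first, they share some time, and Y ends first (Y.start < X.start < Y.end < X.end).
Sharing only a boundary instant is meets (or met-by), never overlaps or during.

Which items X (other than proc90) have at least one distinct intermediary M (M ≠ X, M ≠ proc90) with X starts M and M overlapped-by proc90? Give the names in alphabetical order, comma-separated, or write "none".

none

Target proc90 = [Wed 06:00, Fri 08:00].
Intermediaries M with M overlapped-by proc90: proc86, proc87, proc94.
Via proc86 — items with X starts proc86: none.
Via proc87 — items with X starts proc87: none.
Via proc94 — items with X starts proc94: none.
Union: none.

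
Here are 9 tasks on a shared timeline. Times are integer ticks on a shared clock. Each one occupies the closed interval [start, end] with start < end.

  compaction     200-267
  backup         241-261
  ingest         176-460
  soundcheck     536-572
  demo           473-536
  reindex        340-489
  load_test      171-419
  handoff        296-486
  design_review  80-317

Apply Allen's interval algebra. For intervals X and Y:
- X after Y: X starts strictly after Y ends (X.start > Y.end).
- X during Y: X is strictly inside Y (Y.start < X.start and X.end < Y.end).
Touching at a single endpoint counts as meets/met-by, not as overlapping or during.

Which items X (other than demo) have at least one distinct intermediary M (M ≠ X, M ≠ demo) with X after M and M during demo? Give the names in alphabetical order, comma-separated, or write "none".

none

Target demo = [473, 536].
Intermediaries M with M during demo: none.
Union: none.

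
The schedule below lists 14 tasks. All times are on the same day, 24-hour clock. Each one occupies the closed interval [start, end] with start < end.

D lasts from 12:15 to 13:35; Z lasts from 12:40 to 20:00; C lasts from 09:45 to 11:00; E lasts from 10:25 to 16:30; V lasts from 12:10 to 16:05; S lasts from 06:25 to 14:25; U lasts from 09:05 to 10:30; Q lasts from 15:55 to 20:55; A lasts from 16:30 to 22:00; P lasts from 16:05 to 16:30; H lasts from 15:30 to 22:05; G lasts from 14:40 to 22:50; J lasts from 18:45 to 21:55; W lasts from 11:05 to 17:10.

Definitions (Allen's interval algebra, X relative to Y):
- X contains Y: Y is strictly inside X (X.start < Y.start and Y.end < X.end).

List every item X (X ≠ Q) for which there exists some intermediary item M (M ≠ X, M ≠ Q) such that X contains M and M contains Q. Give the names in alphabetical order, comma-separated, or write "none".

Target Q = [15:55, 20:55].
Intermediaries M with M contains Q: G, H.
Via G — items with X contains G: none.
Via H — items with X contains H: G.
Union: G.

G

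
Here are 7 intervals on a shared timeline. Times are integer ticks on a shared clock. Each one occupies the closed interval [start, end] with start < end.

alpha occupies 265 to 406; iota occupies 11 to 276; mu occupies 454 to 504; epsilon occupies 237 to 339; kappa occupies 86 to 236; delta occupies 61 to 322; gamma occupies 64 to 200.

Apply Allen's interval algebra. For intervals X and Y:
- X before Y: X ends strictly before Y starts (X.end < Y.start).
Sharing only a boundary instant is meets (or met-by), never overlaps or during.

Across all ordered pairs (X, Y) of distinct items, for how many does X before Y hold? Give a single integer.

Checking all 42 ordered pairs for relation 'before'; matching pairs in alphabetical order:
(alpha, mu): alpha before mu ✓
(delta, mu): delta before mu ✓
(epsilon, mu): epsilon before mu ✓
(gamma, alpha): gamma before alpha ✓
(gamma, epsilon): gamma before epsilon ✓
(gamma, mu): gamma before mu ✓
(iota, mu): iota before mu ✓
(kappa, alpha): kappa before alpha ✓
(kappa, epsilon): kappa before epsilon ✓
(kappa, mu): kappa before mu ✓
Count: 10.

10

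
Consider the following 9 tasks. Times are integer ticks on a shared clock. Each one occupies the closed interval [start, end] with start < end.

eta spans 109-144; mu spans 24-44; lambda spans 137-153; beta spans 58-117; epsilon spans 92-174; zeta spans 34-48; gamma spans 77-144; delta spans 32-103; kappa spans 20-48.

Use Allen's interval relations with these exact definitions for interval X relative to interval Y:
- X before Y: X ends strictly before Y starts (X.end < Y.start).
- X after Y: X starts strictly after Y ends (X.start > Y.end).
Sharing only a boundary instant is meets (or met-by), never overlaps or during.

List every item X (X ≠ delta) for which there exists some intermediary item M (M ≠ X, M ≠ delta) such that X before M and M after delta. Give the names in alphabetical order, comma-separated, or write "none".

beta, kappa, mu, zeta

Target delta = [32, 103].
Intermediaries M with M after delta: eta, lambda.
Via eta — items with X before eta: kappa, mu, zeta.
Via lambda — items with X before lambda: beta, kappa, mu, zeta.
Union: beta, kappa, mu, zeta.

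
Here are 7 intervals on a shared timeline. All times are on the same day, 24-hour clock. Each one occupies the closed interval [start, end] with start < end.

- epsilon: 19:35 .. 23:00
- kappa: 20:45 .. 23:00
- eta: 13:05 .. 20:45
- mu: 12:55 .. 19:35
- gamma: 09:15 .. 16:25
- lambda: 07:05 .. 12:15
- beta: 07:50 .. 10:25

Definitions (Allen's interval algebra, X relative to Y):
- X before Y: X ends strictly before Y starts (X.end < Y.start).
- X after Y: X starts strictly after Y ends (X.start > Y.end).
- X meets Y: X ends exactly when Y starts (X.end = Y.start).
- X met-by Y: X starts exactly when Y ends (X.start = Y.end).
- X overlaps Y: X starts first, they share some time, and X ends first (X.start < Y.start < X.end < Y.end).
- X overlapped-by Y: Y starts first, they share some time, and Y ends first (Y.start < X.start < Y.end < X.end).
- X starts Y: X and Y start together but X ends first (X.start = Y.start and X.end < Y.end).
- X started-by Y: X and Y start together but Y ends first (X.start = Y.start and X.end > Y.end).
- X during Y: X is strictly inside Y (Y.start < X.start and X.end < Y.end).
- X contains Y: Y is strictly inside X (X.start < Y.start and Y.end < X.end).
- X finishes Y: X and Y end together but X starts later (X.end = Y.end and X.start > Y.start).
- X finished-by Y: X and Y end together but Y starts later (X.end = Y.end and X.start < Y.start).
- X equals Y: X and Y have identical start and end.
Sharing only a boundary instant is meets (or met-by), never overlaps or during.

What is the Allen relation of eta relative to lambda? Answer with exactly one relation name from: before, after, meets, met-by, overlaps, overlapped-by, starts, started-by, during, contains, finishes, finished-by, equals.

eta = [13:05, 20:45]; lambda = [07:05, 12:15].
Compare endpoints: eta.start > lambda.start, eta.start > lambda.end, eta.end > lambda.start, eta.end > lambda.end.
That pattern is 'after'.

after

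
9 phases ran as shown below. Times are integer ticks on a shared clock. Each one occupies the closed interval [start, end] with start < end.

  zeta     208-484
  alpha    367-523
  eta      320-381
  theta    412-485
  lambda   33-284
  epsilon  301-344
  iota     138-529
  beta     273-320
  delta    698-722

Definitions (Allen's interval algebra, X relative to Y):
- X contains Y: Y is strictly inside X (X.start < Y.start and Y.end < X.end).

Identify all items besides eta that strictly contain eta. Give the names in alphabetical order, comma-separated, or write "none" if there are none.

iota, zeta

Target eta = [320, 381].
alpha [367, 523] → overlapped-by → no.
beta [273, 320] → meets → no.
delta [698, 722] → after → no.
epsilon [301, 344] → overlaps → no.
iota [138, 529] → contains → yes.
lambda [33, 284] → before → no.
theta [412, 485] → after → no.
zeta [208, 484] → contains → yes.
Result: iota, zeta.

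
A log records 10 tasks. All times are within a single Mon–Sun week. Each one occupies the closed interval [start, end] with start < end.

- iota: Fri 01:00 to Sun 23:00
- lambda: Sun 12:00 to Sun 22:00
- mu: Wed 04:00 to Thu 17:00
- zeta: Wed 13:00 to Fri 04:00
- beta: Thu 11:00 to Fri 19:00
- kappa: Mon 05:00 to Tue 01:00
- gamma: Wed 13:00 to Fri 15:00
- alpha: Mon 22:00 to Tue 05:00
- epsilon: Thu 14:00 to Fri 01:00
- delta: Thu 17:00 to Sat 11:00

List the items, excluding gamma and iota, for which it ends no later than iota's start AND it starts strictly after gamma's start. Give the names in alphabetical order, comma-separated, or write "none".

epsilon

Conditions: its end is no later than iota's start (X.end <= Fri 01:00) AND its start is strictly after gamma's start (X.start > Wed 13:00).
alpha: end Tue 05:00 <= Fri 01:00? ✓; start Mon 22:00 > Wed 13:00? ✗ → no.
beta: end Fri 19:00 <= Fri 01:00? ✗; start Thu 11:00 > Wed 13:00? ✓ → no.
delta: end Sat 11:00 <= Fri 01:00? ✗; start Thu 17:00 > Wed 13:00? ✓ → no.
epsilon: end Fri 01:00 <= Fri 01:00? ✓; start Thu 14:00 > Wed 13:00? ✓ → yes.
kappa: end Tue 01:00 <= Fri 01:00? ✓; start Mon 05:00 > Wed 13:00? ✗ → no.
lambda: end Sun 22:00 <= Fri 01:00? ✗; start Sun 12:00 > Wed 13:00? ✓ → no.
mu: end Thu 17:00 <= Fri 01:00? ✓; start Wed 04:00 > Wed 13:00? ✗ → no.
zeta: end Fri 04:00 <= Fri 01:00? ✗; start Wed 13:00 > Wed 13:00? ✗ → no.
Result: epsilon.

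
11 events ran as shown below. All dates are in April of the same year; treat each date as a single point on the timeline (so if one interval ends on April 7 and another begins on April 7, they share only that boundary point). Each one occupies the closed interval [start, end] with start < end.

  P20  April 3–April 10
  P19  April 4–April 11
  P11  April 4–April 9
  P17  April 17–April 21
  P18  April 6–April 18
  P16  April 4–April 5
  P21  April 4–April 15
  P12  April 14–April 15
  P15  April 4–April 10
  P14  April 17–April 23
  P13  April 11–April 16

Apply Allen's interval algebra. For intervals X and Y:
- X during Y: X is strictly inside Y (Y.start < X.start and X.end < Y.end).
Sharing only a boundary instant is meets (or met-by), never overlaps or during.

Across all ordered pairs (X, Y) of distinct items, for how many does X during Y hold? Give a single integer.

5

Checking all 110 ordered pairs for relation 'during'; matching pairs in alphabetical order:
(P11, P20): P11 during P20 ✓
(P12, P13): P12 during P13 ✓
(P12, P18): P12 during P18 ✓
(P13, P18): P13 during P18 ✓
(P16, P20): P16 during P20 ✓
Count: 5.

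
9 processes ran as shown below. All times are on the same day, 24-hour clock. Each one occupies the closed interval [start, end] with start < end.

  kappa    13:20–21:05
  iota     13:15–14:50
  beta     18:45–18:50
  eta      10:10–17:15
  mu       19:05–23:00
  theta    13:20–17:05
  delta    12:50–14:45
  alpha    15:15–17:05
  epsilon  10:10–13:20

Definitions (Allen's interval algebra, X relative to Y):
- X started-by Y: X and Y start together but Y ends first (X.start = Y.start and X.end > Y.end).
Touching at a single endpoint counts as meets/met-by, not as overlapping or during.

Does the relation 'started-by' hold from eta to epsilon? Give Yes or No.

eta = [10:10, 17:15], epsilon = [10:10, 13:20].
Actual relation of eta to epsilon: started-by.
Asked whether 'started-by' holds → Yes.

Yes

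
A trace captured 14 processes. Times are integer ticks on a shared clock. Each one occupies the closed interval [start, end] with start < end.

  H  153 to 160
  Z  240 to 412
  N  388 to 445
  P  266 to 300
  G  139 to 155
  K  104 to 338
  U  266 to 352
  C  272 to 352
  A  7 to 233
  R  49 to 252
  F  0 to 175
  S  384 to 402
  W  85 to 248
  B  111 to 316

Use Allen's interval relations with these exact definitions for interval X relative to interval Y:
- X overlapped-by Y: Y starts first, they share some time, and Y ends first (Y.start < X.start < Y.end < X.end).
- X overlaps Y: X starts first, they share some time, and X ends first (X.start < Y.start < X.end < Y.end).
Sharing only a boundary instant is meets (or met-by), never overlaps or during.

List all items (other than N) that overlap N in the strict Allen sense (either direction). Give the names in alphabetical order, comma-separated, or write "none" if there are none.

S, Z

Target N = [388, 445].
A [7, 233] → before → no.
B [111, 316] → before → no.
C [272, 352] → before → no.
F [0, 175] → before → no.
G [139, 155] → before → no.
H [153, 160] → before → no.
K [104, 338] → before → no.
P [266, 300] → before → no.
R [49, 252] → before → no.
S [384, 402] → overlaps → yes.
U [266, 352] → before → no.
W [85, 248] → before → no.
Z [240, 412] → overlaps → yes.
Result: S, Z.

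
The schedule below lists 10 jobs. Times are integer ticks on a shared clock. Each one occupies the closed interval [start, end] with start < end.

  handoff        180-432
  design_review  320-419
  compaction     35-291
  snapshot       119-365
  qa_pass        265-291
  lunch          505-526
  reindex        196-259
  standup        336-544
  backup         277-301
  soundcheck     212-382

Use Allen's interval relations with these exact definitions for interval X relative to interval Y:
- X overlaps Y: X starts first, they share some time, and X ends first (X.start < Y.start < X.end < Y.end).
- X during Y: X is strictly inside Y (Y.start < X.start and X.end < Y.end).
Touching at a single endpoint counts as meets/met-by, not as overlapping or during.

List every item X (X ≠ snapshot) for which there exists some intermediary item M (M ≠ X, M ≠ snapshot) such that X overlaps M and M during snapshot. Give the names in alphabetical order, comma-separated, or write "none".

Target snapshot = [119, 365].
Intermediaries M with M during snapshot: backup, qa_pass, reindex.
Via backup — items with X overlaps backup: compaction, qa_pass.
Via qa_pass — items with X overlaps qa_pass: none.
Via reindex — items with X overlaps reindex: none.
Union: compaction, qa_pass.

compaction, qa_pass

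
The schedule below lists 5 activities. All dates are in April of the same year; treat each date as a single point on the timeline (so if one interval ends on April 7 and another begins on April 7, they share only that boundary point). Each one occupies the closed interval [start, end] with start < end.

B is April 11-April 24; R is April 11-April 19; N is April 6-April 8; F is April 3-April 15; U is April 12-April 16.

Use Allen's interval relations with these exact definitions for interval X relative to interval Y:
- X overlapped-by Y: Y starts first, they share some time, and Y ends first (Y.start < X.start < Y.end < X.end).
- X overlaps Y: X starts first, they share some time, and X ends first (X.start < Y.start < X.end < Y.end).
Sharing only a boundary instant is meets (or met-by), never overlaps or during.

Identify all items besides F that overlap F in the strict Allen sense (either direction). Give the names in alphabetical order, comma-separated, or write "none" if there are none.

Target F = [April 3, April 15].
B [April 11, April 24] → overlapped-by → yes.
N [April 6, April 8] → during → no.
R [April 11, April 19] → overlapped-by → yes.
U [April 12, April 16] → overlapped-by → yes.
Result: B, R, U.

B, R, U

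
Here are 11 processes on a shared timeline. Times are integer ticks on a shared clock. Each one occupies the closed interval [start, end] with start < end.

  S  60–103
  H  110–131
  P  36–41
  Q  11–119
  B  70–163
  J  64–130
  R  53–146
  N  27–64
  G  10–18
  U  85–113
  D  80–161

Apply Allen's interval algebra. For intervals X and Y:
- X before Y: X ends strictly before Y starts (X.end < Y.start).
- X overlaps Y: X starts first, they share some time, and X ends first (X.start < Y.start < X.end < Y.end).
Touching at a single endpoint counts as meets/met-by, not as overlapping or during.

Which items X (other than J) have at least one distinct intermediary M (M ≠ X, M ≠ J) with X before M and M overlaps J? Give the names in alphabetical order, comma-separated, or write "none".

Target J = [64, 130].
Intermediaries M with M overlaps J: Q, S.
Via Q — items with X before Q: none.
Via S — items with X before S: G, P.
Union: G, P.

G, P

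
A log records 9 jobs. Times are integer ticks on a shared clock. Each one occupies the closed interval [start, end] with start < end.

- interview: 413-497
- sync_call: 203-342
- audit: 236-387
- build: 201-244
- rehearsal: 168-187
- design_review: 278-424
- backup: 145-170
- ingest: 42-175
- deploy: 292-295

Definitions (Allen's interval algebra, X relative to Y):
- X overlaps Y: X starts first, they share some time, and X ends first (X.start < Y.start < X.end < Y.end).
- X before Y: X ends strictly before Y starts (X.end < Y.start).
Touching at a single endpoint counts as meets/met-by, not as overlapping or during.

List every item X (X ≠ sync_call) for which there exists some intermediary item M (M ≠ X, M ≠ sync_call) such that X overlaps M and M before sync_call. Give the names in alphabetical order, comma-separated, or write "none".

backup, ingest

Target sync_call = [203, 342].
Intermediaries M with M before sync_call: backup, ingest, rehearsal.
Via backup — items with X overlaps backup: none.
Via ingest — items with X overlaps ingest: none.
Via rehearsal — items with X overlaps rehearsal: backup, ingest.
Union: backup, ingest.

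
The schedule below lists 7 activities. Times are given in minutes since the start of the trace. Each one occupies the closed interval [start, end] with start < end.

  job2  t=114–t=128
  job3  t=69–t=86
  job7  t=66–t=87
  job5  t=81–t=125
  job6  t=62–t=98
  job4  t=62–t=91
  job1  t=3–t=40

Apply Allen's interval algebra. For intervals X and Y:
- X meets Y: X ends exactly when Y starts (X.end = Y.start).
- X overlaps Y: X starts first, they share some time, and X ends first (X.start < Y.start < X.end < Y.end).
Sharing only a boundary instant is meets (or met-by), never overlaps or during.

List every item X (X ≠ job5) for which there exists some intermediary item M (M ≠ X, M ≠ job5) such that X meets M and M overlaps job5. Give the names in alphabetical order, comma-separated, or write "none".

Target job5 = [t=81, t=125].
Intermediaries M with M overlaps job5: job3, job4, job6, job7.
Via job3 — items with X meets job3: none.
Via job4 — items with X meets job4: none.
Via job6 — items with X meets job6: none.
Via job7 — items with X meets job7: none.
Union: none.

none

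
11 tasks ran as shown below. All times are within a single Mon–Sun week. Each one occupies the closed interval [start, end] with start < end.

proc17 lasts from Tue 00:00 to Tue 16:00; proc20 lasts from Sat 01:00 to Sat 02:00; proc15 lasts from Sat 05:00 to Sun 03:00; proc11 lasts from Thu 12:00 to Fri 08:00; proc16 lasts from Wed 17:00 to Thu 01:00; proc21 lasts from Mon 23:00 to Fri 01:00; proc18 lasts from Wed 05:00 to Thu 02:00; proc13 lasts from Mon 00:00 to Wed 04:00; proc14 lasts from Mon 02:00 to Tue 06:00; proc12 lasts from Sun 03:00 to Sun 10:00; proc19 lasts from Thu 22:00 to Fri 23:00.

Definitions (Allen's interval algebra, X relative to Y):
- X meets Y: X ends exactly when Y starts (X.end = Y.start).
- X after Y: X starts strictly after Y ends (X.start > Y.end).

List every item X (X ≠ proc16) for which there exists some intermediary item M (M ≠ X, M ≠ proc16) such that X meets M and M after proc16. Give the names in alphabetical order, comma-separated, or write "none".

proc15

Target proc16 = [Wed 17:00, Thu 01:00].
Intermediaries M with M after proc16: proc11, proc12, proc15, proc19, proc20.
Via proc11 — items with X meets proc11: none.
Via proc12 — items with X meets proc12: proc15.
Via proc15 — items with X meets proc15: none.
Via proc19 — items with X meets proc19: none.
Via proc20 — items with X meets proc20: none.
Union: proc15.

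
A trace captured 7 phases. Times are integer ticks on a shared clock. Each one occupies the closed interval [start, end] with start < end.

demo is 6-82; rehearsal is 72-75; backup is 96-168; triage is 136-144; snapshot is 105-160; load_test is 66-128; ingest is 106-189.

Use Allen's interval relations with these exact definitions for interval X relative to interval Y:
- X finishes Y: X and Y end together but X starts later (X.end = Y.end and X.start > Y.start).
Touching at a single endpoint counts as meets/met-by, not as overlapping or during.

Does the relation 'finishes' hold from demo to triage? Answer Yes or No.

No

demo = [6, 82], triage = [136, 144].
Actual relation of demo to triage: before.
Asked whether 'finishes' holds → No.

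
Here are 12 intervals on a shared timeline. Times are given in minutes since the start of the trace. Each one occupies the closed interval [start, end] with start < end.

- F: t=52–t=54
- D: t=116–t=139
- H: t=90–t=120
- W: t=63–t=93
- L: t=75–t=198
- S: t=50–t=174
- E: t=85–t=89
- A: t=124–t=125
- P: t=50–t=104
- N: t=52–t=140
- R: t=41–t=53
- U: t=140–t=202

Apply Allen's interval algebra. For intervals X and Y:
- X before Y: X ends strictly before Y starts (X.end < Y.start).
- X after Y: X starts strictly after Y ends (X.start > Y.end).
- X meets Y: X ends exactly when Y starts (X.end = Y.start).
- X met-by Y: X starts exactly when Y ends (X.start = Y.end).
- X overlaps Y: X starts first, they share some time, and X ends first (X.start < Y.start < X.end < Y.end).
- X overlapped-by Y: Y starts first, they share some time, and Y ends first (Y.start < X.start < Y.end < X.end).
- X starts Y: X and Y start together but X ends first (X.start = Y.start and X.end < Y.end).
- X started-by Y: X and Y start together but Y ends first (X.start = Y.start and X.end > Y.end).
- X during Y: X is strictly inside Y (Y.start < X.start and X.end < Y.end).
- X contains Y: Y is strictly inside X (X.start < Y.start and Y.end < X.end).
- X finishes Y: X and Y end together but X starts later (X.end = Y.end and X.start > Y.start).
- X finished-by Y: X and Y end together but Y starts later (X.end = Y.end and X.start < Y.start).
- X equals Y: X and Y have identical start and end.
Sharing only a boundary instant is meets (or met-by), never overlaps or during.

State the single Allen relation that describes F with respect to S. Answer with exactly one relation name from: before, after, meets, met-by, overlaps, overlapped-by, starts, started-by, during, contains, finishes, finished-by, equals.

F = [t=52, t=54]; S = [t=50, t=174].
Compare endpoints: F.start > S.start, F.start < S.end, F.end > S.start, F.end < S.end.
That pattern is 'during'.

during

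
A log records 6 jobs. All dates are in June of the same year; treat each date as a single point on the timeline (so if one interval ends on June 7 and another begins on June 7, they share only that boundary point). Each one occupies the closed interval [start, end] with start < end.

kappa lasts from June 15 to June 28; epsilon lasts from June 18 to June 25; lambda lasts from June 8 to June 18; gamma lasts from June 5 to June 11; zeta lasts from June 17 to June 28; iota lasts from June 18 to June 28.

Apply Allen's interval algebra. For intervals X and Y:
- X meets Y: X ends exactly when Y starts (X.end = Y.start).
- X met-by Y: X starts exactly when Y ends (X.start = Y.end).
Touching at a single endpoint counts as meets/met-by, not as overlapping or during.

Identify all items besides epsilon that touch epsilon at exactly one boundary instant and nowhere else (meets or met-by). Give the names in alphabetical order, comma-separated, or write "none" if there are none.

Target epsilon = [June 18, June 25].
gamma [June 5, June 11] → before → no.
iota [June 18, June 28] → started-by → no.
kappa [June 15, June 28] → contains → no.
lambda [June 8, June 18] → meets → yes.
zeta [June 17, June 28] → contains → no.
Result: lambda.

lambda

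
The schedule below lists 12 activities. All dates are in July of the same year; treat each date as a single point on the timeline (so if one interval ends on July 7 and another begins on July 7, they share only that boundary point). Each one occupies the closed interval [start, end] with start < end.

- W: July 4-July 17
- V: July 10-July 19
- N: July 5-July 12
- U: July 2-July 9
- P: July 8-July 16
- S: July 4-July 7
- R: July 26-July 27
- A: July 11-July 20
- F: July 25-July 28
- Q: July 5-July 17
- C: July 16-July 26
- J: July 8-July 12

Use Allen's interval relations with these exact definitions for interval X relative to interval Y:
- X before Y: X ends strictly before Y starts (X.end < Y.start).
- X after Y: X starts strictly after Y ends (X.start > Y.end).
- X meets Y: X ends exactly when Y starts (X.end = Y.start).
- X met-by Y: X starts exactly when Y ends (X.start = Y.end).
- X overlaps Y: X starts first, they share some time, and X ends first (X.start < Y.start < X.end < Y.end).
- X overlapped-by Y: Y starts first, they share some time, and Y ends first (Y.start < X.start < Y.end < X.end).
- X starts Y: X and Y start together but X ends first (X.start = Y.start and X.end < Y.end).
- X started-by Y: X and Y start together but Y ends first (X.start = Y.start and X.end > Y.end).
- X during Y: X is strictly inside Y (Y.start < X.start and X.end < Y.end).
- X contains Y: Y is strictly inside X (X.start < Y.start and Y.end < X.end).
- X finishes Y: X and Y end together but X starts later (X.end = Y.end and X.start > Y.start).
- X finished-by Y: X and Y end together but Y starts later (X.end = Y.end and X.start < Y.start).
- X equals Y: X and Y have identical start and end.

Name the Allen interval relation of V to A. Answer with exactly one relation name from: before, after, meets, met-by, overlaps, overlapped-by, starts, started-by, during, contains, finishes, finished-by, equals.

overlaps

V = [July 10, July 19]; A = [July 11, July 20].
Compare endpoints: V.start < A.start, V.start < A.end, V.end > A.start, V.end < A.end.
That pattern is 'overlaps'.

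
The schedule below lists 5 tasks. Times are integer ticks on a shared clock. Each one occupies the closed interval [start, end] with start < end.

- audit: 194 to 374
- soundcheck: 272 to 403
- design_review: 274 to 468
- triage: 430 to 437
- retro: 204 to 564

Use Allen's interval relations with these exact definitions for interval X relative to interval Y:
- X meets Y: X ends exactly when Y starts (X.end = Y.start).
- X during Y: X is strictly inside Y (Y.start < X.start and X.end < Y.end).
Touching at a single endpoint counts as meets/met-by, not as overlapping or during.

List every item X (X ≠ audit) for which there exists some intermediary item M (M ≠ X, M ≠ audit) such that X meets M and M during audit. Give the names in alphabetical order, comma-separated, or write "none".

Target audit = [194, 374].
Intermediaries M with M during audit: none.
Union: none.

none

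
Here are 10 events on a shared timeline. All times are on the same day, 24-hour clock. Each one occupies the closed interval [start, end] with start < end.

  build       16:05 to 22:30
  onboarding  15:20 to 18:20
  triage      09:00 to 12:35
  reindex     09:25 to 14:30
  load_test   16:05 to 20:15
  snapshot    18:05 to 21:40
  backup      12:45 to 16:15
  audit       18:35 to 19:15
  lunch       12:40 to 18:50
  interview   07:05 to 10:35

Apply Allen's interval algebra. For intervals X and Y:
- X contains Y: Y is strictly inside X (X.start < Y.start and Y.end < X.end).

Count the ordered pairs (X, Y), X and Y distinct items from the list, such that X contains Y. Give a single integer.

Checking all 90 ordered pairs for relation 'contains'; matching pairs in alphabetical order:
(build, audit): build contains audit ✓
(build, snapshot): build contains snapshot ✓
(load_test, audit): load_test contains audit ✓
(lunch, backup): lunch contains backup ✓
(lunch, onboarding): lunch contains onboarding ✓
(snapshot, audit): snapshot contains audit ✓
Count: 6.

6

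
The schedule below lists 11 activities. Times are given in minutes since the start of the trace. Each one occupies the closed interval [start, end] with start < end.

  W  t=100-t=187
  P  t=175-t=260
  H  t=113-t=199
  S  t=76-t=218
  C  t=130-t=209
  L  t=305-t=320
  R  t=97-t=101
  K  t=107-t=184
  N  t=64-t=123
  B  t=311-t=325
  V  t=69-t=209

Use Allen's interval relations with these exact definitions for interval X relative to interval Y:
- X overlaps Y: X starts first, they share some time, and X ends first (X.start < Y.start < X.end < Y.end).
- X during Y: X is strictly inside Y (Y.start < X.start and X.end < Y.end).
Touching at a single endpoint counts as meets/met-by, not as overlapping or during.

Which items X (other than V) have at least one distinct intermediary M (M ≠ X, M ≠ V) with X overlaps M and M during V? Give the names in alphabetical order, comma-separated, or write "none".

Target V = [t=69, t=209].
Intermediaries M with M during V: H, K, R, W.
Via H — items with X overlaps H: K, N, W.
Via K — items with X overlaps K: N.
Via R — items with X overlaps R: none.
Via W — items with X overlaps W: N, R.
Union: K, N, R, W.

K, N, R, W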